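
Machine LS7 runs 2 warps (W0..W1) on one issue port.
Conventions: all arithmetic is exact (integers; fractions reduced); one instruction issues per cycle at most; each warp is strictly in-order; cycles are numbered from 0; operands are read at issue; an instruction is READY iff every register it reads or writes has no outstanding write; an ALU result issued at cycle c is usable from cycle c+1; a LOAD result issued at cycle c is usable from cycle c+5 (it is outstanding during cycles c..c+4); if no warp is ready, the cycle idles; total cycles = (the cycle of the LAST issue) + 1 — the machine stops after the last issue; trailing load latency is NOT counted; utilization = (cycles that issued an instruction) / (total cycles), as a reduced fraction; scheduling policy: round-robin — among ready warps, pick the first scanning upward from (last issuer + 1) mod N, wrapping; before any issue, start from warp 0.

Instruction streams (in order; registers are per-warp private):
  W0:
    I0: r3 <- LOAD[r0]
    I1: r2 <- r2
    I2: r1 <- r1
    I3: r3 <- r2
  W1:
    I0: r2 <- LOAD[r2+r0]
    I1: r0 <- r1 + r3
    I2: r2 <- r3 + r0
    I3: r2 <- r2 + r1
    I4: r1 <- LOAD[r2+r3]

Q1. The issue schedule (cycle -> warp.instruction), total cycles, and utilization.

cycle 0: W0.I0
cycle 1: W1.I0
cycle 2: W0.I1
cycle 3: W1.I1
cycle 4: W0.I2
cycle 5: W0.I3
cycle 6: W1.I2
cycle 7: W1.I3
cycle 8: W1.I4

Answer: 9 cycles, utilization 1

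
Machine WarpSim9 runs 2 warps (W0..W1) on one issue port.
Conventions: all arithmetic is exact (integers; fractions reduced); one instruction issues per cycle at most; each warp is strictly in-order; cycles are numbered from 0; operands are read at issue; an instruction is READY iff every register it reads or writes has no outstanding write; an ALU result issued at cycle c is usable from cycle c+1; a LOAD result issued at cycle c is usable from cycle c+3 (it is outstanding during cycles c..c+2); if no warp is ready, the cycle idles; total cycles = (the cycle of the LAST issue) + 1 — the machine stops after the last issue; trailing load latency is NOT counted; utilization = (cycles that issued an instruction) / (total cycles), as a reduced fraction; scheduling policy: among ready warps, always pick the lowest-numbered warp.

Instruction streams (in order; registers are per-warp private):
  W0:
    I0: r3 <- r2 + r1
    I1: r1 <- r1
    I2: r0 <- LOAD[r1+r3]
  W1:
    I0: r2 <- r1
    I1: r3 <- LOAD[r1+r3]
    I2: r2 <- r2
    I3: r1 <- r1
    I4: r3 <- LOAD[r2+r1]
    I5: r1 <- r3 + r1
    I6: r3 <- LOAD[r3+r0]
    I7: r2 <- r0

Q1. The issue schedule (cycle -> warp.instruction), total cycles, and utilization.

cycle 0: W0.I0
cycle 1: W0.I1
cycle 2: W0.I2
cycle 3: W1.I0
cycle 4: W1.I1
cycle 5: W1.I2
cycle 6: W1.I3
cycle 7: W1.I4
cycle 8: idle
cycle 9: idle
cycle 10: W1.I5
cycle 11: W1.I6
cycle 12: W1.I7

Answer: 13 cycles, utilization 11/13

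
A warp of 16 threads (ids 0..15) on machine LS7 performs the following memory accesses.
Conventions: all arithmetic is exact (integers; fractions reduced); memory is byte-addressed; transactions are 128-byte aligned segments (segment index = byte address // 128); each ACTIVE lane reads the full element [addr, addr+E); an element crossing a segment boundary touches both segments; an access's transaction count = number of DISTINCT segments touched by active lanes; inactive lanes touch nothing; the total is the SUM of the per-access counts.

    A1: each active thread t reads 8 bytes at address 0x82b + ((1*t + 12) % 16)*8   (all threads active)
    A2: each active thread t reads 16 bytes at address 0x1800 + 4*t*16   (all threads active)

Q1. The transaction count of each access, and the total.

A1: 2 transactions
A2: 8 transactions

Answer: 2,8; total 10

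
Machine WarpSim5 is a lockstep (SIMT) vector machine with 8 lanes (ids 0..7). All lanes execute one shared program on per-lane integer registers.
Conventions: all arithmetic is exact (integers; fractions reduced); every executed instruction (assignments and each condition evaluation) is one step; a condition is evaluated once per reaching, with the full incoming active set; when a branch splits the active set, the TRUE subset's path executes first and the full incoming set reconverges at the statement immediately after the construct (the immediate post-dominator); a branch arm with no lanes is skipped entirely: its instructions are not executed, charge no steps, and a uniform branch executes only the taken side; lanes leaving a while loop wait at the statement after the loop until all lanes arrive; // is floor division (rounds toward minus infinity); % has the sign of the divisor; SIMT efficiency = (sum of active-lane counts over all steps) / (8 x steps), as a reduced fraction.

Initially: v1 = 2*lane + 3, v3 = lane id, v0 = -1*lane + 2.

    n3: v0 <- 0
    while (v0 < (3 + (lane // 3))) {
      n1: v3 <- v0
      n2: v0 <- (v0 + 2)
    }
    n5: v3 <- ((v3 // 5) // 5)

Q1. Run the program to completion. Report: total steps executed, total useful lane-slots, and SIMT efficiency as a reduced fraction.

Answer: 12 steps, 78 useful, 13/16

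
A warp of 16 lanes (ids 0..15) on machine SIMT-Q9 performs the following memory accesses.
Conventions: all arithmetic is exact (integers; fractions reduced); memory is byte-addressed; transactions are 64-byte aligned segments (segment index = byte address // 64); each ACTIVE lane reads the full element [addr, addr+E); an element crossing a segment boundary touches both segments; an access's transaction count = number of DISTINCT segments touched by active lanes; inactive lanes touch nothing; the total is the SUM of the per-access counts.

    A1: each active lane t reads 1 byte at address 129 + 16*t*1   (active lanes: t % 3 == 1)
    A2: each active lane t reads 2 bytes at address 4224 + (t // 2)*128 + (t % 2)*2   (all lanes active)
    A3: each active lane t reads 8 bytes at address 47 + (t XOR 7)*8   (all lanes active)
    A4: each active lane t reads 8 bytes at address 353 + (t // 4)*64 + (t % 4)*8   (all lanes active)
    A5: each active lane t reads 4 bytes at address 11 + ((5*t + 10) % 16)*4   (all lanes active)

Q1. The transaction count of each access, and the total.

A1: 4 transactions
A2: 8 transactions
A3: 3 transactions
A4: 5 transactions
A5: 2 transactions

Answer: 4,8,3,5,2; total 22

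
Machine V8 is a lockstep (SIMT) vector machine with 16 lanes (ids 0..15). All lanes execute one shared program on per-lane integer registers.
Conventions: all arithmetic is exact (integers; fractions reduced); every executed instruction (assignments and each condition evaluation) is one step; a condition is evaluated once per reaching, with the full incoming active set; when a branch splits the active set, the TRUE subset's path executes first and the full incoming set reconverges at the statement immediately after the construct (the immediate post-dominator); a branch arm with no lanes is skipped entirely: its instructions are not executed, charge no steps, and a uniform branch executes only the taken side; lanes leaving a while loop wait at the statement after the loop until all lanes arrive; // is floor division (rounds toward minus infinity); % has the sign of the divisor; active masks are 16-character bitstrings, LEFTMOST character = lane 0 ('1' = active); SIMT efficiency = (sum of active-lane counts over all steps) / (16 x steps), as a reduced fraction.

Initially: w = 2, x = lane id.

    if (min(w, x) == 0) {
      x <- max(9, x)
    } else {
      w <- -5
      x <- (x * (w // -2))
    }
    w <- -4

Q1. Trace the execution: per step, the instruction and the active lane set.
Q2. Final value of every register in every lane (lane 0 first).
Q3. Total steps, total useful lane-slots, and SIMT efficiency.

step 0: eval (min(w, x) == 0)        1111111111111111
step 1: x <- max(9, x)               1000000000000000
step 2: w <- -5                      0111111111111111
step 3: x <- (x * (w // -2))         0111111111111111
step 4: w <- -4                      1111111111111111

Answer: 5 steps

w: -4,-4,-4,-4,-4,-4,-4,-4,-4,-4,-4,-4,-4,-4,-4,-4
x: 9,2,4,6,8,10,12,14,16,18,20,22,24,26,28,30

steps = 5; useful = 63; efficiency = 63/80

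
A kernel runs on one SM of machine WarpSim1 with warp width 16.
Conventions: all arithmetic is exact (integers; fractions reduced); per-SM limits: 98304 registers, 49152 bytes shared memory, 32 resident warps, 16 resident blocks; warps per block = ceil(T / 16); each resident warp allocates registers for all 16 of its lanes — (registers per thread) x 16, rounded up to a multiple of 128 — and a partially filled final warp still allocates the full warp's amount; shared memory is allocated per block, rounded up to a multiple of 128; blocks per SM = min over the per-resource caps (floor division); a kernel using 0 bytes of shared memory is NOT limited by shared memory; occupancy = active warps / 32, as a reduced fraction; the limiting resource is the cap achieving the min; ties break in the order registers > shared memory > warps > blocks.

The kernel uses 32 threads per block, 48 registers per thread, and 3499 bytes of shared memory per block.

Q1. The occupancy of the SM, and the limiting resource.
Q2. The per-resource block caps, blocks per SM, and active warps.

Answer: occupancy 13/16, limited by shared memory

registers: 64 blocks
shared memory: 13 blocks
warps: 16 blocks
blocks: 16 blocks

Answer: 13 blocks, 26 active warps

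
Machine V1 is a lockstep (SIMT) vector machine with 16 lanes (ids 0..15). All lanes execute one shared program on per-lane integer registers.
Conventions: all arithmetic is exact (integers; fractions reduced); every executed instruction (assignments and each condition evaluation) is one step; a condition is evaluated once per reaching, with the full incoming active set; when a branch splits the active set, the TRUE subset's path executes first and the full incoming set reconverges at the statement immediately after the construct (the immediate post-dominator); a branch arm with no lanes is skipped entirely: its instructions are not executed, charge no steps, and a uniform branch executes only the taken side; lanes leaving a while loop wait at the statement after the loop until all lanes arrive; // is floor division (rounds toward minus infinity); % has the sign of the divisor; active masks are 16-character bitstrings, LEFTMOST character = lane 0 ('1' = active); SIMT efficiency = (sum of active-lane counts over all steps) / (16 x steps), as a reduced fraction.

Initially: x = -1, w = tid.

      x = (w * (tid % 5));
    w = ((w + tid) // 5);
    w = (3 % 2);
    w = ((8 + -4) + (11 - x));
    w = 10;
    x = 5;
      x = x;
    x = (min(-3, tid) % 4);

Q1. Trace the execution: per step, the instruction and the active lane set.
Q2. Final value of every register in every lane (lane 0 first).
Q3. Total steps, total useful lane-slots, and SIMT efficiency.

step 0: x <- (w * (tid % 5))         1111111111111111
step 1: w <- ((w + tid) // 5)        1111111111111111
step 2: w <- (3 % 2)                 1111111111111111
step 3: w <- ((8 + -4) + (11 - x))   1111111111111111
step 4: w <- 10                      1111111111111111
step 5: x <- 5                       1111111111111111
step 6: x <- x                       1111111111111111
step 7: x <- (min(-3, tid) % 4)      1111111111111111

Answer: 8 steps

x: 1,1,1,1,1,1,1,1,1,1,1,1,1,1,1,1
w: 10,10,10,10,10,10,10,10,10,10,10,10,10,10,10,10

steps = 8; useful = 128; efficiency = 128/128 = 1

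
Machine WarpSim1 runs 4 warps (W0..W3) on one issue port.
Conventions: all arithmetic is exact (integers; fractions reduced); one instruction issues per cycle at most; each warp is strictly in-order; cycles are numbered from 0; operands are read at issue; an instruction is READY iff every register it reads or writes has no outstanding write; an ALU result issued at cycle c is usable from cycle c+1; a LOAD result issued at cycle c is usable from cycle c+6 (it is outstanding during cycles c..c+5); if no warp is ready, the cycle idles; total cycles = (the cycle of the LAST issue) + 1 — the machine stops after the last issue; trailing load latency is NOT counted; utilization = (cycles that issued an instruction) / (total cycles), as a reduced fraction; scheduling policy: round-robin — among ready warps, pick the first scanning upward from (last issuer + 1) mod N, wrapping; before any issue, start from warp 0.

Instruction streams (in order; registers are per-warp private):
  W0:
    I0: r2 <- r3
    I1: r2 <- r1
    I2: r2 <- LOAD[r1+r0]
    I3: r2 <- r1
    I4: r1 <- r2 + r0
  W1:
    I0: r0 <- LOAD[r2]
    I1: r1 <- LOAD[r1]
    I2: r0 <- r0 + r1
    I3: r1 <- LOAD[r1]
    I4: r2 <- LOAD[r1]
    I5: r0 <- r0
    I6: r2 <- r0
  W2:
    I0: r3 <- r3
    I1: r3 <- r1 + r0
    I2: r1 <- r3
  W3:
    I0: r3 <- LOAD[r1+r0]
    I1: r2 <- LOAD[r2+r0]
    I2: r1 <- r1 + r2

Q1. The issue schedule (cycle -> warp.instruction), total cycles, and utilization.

cycle 0: W0.I0
cycle 1: W1.I0
cycle 2: W2.I0
cycle 3: W3.I0
cycle 4: W0.I1
cycle 5: W1.I1
cycle 6: W2.I1
cycle 7: W3.I1
cycle 8: W0.I2
cycle 9: W2.I2
cycle 10: idle
cycle 11: W1.I2
cycle 12: W1.I3
cycle 13: W3.I2
cycle 14: W0.I3
cycle 15: W0.I4
cycle 16: idle
cycle 17: idle
cycle 18: W1.I4
cycle 19: W1.I5
cycle 20: idle
cycle 21: idle
cycle 22: idle
cycle 23: idle
cycle 24: W1.I6

Answer: 25 cycles, utilization 18/25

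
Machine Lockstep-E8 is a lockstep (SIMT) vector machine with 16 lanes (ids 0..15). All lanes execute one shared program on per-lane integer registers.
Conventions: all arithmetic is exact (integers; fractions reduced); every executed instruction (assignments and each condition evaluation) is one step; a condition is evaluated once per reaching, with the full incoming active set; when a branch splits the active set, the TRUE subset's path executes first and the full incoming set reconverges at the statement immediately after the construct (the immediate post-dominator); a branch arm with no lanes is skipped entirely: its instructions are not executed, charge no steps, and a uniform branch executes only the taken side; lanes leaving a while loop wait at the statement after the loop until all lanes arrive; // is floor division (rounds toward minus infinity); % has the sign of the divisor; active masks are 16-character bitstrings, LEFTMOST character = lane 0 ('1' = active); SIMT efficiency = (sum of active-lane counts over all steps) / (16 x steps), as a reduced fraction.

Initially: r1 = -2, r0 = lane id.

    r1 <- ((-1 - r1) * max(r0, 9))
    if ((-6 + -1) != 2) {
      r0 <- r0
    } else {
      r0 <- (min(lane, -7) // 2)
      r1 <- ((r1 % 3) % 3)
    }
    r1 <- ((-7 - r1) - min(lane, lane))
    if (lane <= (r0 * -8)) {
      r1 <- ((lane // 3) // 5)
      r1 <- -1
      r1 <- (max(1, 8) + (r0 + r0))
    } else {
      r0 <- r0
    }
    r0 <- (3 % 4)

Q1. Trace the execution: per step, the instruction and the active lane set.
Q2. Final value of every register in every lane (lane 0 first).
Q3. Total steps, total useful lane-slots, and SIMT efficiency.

step 0: r1 <- ((-1 - r1) * max(r0, 9)) 1111111111111111
step 1: eval ((-6 + -1) != 2)        1111111111111111
step 2: r0 <- r0                     1111111111111111
step 3: r1 <- ((-7 - r1) - min(lane, lane)) 1111111111111111
step 4: eval (lane <= (r0 * -8))     1111111111111111
step 5: r1 <- ((lane // 3) // 5)     1000000000000000
step 6: r1 <- -1                     1000000000000000
step 7: r1 <- (max(1, 8) + (r0 + r0)) 1000000000000000
step 8: r0 <- r0                     0111111111111111
step 9: r0 <- (3 % 4)                1111111111111111

Answer: 10 steps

r1: 8,-17,-18,-19,-20,-21,-22,-23,-24,-25,-27,-29,-31,-33,-35,-37
r0: 3,3,3,3,3,3,3,3,3,3,3,3,3,3,3,3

steps = 10; useful = 114; efficiency = 114/160 = 57/80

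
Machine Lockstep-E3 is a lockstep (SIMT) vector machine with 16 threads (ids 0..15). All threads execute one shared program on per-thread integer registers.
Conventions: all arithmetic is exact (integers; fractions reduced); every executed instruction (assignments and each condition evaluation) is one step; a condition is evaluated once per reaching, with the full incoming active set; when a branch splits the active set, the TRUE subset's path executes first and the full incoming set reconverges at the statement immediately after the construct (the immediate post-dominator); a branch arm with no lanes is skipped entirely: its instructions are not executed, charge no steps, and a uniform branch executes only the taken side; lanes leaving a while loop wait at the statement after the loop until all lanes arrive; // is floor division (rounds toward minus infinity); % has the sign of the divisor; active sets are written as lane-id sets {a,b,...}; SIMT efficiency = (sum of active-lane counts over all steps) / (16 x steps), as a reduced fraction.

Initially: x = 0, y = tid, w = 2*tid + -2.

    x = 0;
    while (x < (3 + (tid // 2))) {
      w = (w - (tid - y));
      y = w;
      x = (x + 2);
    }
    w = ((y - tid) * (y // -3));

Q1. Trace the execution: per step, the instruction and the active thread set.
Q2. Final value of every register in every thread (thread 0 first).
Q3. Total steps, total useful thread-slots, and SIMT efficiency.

step 0: x <- 0                       {0,1,2,3,4,5,6,7,8,9,10,11,12,13,14,15}
step 1: eval (x < (3 + (tid // 2)))  {0,1,2,3,4,5,6,7,8,9,10,11,12,13,14,15}
step 2: w <- (w - (tid - y))         {0,1,2,3,4,5,6,7,8,9,10,11,12,13,14,15}
step 3: y <- w                       {0,1,2,3,4,5,6,7,8,9,10,11,12,13,14,15}
step 4: x <- (x + 2)                 {0,1,2,3,4,5,6,7,8,9,10,11,12,13,14,15}
step 5: eval (x < (3 + (tid // 2)))  {0,1,2,3,4,5,6,7,8,9,10,11,12,13,14,15}
step 6: w <- (w - (tid - y))         {0,1,2,3,4,5,6,7,8,9,10,11,12,13,14,15}
step 7: y <- w                       {0,1,2,3,4,5,6,7,8,9,10,11,12,13,14,15}
step 8: x <- (x + 2)                 {0,1,2,3,4,5,6,7,8,9,10,11,12,13,14,15}
step 9: eval (x < (3 + (tid // 2)))  {0,1,2,3,4,5,6,7,8,9,10,11,12,13,14,15}
step 10: w <- (w - (tid - y))         {4,5,6,7,8,9,10,11,12,13,14,15}
step 11: y <- w                       {4,5,6,7,8,9,10,11,12,13,14,15}
step 12: x <- (x + 2)                 {4,5,6,7,8,9,10,11,12,13,14,15}
step 13: eval (x < (3 + (tid // 2)))  {4,5,6,7,8,9,10,11,12,13,14,15}
step 14: w <- (w - (tid - y))         {8,9,10,11,12,13,14,15}
step 15: y <- w                       {8,9,10,11,12,13,14,15}
step 16: x <- (x + 2)                 {8,9,10,11,12,13,14,15}
step 17: eval (x < (3 + (tid // 2)))  {8,9,10,11,12,13,14,15}
step 18: w <- (w - (tid - y))         {12,13,14,15}
step 19: y <- w                       {12,13,14,15}
step 20: x <- (x + 2)                 {12,13,14,15}
step 21: eval (x < (3 + (tid // 2)))  {12,13,14,15}
step 22: w <- ((y - tid) * (y // -3)) {0,1,2,3,4,5,6,7,8,9,10,11,12,13,14,15}

Answer: 23 steps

x: 4,4,4,4,6,6,6,6,8,8,8,8,10,10,10,10
y: -4,-1,2,5,12,17,22,27,56,65,74,83,172,189,206,223
w: -4,0,0,-4,-32,-72,-128,-180,-912,-1232,-1600,-2016,-9280,-11088,-13248,-15600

steps = 23; useful = 272; efficiency = 272/368 = 17/23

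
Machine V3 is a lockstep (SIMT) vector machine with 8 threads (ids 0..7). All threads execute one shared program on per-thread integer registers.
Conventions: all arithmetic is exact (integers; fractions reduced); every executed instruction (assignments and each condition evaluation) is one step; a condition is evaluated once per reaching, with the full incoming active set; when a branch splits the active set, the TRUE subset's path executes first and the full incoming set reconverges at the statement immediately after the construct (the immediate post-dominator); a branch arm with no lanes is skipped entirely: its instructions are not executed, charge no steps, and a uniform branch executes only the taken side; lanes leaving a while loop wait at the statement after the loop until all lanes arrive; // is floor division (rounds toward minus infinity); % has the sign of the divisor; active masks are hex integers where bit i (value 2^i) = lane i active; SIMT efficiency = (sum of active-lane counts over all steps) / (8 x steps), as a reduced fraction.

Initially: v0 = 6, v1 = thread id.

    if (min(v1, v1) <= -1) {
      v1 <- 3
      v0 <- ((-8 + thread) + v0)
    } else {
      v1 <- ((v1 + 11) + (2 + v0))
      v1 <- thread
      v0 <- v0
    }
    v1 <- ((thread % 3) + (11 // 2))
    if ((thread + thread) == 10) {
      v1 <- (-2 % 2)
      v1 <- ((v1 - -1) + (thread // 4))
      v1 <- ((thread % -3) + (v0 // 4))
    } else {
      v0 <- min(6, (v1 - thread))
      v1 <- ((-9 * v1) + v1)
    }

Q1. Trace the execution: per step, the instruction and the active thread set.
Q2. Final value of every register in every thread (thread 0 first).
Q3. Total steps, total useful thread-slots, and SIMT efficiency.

step 0: eval (min(v1, v1) <= -1)     0xff
step 1: v1 <- ((v1 + 11) + (2 + v0)) 0xff
step 2: v1 <- thread                 0xff
step 3: v0 <- v0                     0xff
step 4: v1 <- ((thread % 3) + (11 // 2)) 0xff
step 5: eval ((thread + thread) == 10) 0xff
step 6: v1 <- (-2 % 2)               0x20
step 7: v1 <- ((v1 - -1) + (thread // 4)) 0x20
step 8: v1 <- ((thread % -3) + (v0 // 4)) 0x20
step 9: v0 <- min(6, (v1 - thread))  0xdf
step 10: v1 <- ((-9 * v1) + v1)       0xdf

Answer: 11 steps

v0: 5,5,5,2,2,6,-1,-1
v1: -40,-48,-56,-40,-48,0,-40,-48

steps = 11; useful = 65; efficiency = 65/88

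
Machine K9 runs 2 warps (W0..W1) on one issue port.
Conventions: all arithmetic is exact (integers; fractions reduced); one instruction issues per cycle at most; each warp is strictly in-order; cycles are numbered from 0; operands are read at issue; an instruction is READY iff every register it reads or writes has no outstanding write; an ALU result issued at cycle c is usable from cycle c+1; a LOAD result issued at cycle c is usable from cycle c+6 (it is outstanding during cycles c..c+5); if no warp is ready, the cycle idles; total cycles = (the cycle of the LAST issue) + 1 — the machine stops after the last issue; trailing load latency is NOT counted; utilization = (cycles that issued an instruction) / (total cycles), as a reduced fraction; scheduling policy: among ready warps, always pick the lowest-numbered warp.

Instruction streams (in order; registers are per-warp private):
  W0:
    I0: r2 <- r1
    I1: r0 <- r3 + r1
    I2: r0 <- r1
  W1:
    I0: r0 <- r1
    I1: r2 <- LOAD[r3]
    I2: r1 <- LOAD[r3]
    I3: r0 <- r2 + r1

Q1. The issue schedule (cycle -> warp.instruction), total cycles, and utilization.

cycle 0: W0.I0
cycle 1: W0.I1
cycle 2: W0.I2
cycle 3: W1.I0
cycle 4: W1.I1
cycle 5: W1.I2
cycle 6: idle
cycle 7: idle
cycle 8: idle
cycle 9: idle
cycle 10: idle
cycle 11: W1.I3

Answer: 12 cycles, utilization 7/12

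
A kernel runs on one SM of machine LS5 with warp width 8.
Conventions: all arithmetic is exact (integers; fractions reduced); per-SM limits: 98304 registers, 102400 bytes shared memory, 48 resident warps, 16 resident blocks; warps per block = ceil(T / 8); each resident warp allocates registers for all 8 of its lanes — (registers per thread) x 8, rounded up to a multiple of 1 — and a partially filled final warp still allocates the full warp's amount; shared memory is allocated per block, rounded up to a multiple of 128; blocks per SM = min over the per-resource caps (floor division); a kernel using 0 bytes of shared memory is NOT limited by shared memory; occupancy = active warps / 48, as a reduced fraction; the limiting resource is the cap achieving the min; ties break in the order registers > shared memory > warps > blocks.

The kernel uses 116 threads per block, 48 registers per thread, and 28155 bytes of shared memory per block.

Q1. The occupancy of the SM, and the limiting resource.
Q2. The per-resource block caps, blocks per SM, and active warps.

Answer: occupancy 15/16, limited by shared memory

registers: 17 blocks
shared memory: 3 blocks
warps: 3 blocks
blocks: 16 blocks

Answer: 3 blocks, 45 active warps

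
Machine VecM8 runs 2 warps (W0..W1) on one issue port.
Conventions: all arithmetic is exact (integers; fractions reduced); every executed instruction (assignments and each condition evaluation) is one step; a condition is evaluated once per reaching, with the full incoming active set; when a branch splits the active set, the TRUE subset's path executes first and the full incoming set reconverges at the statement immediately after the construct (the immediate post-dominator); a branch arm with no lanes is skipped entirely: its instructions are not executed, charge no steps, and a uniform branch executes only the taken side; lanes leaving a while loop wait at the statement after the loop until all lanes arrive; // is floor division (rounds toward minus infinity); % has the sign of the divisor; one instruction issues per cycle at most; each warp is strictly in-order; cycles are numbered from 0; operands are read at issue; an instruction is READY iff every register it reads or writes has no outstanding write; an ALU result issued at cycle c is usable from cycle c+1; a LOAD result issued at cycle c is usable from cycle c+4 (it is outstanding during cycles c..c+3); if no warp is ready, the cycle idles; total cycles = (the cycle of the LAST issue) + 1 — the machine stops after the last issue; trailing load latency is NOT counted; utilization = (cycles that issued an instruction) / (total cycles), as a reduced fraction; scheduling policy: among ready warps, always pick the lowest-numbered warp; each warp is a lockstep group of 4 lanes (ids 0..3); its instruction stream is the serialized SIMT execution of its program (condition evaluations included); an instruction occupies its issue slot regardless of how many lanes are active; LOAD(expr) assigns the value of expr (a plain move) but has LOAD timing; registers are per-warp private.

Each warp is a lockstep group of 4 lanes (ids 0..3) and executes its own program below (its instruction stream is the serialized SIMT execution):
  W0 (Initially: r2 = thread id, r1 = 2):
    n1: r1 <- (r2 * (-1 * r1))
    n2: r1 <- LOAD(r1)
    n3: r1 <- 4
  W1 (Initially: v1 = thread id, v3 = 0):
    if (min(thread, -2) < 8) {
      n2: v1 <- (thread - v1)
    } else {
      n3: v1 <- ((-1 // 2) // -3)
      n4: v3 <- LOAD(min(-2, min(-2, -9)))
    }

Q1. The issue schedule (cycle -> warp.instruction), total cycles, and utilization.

cycle 0: W0.I0
cycle 1: W0.I1
cycle 2: W1.I0
cycle 3: W1.I1
cycle 4: idle
cycle 5: W0.I2

Answer: 6 cycles, utilization 5/6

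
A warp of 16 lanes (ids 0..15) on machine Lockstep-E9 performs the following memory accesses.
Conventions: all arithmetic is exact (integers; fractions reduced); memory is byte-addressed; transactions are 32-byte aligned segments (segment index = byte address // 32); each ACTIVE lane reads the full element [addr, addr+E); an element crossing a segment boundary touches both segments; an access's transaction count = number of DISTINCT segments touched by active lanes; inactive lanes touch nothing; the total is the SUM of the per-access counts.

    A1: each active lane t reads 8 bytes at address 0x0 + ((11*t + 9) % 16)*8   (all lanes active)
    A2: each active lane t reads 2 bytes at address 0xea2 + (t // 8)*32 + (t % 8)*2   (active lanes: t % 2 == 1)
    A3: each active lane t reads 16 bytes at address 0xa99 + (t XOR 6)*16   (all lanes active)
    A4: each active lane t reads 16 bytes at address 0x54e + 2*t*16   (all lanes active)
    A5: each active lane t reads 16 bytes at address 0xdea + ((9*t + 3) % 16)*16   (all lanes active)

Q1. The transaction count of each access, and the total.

A1: 4 transactions
A2: 2 transactions
A3: 9 transactions
A4: 16 transactions
A5: 9 transactions

Answer: 4,2,9,16,9; total 40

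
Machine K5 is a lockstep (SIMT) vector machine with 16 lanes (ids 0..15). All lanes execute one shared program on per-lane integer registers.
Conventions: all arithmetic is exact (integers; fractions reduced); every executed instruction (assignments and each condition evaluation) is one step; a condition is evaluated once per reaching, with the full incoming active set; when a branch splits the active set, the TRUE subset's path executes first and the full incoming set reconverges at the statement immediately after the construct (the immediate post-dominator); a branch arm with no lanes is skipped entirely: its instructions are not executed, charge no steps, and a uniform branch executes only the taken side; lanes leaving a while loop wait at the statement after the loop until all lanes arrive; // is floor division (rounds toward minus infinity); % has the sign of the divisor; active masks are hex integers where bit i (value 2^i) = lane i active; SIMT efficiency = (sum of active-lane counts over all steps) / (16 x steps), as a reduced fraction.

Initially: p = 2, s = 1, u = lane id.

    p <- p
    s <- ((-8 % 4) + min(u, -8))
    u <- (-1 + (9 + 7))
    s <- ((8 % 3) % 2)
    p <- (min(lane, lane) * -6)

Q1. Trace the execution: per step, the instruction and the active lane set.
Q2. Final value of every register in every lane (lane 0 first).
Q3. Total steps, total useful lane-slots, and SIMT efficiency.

step 0: p <- p                       0xffff
step 1: s <- ((-8 % 4) + min(u, -8)) 0xffff
step 2: u <- (-1 + (9 + 7))          0xffff
step 3: s <- ((8 % 3) % 2)           0xffff
step 4: p <- (min(lane, lane) * -6)  0xffff

Answer: 5 steps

p: 0,-6,-12,-18,-24,-30,-36,-42,-48,-54,-60,-66,-72,-78,-84,-90
s: 0,0,0,0,0,0,0,0,0,0,0,0,0,0,0,0
u: 15,15,15,15,15,15,15,15,15,15,15,15,15,15,15,15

steps = 5; useful = 80; efficiency = 80/80 = 1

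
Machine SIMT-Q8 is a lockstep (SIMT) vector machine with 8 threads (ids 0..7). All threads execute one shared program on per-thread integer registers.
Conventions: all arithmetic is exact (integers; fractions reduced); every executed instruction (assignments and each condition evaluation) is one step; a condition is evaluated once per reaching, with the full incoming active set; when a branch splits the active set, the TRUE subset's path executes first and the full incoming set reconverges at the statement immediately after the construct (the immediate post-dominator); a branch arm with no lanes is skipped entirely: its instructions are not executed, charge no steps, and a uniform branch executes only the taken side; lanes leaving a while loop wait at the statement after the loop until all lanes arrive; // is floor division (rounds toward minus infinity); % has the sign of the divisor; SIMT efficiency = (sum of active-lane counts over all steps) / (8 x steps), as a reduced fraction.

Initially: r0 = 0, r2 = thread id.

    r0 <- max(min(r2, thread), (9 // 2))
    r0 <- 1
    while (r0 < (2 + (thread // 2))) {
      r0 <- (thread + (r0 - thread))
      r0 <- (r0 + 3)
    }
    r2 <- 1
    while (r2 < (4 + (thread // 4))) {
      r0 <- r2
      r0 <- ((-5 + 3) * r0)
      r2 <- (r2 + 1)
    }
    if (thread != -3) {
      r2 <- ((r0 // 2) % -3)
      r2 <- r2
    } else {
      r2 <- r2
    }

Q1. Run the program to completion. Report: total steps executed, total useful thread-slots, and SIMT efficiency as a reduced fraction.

Answer: 30 steps, 206 useful, 103/120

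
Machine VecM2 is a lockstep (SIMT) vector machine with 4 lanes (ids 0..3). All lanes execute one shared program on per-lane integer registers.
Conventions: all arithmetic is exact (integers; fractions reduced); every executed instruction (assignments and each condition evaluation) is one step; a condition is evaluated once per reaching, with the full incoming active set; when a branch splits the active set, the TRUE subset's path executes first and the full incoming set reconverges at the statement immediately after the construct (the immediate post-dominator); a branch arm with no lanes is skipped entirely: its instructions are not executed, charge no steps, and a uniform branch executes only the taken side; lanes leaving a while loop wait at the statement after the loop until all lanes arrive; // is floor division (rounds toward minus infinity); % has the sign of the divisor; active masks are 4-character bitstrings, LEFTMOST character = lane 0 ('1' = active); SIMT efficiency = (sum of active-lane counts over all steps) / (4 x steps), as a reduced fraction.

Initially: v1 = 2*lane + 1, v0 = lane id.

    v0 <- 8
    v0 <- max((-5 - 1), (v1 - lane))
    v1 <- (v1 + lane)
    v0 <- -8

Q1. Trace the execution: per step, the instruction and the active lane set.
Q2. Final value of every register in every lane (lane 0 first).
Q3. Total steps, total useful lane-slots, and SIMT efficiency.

step 0: v0 <- 8                      1111
step 1: v0 <- max((-5 - 1), (v1 - lane)) 1111
step 2: v1 <- (v1 + lane)            1111
step 3: v0 <- -8                     1111

Answer: 4 steps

v1: 1,4,7,10
v0: -8,-8,-8,-8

steps = 4; useful = 16; efficiency = 16/16 = 1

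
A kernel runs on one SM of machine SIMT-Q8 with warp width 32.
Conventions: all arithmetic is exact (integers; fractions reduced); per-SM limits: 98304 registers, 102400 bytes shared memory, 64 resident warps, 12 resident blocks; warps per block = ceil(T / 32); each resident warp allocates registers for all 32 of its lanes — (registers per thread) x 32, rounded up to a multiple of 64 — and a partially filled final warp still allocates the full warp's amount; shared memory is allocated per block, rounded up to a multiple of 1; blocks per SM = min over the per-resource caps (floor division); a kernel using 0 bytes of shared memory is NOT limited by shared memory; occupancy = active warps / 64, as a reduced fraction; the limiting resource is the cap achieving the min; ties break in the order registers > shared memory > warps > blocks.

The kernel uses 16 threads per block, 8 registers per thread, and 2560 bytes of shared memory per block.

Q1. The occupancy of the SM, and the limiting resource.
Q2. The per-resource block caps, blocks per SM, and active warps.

Answer: occupancy 3/16, limited by blocks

registers: 384 blocks
shared memory: 40 blocks
warps: 64 blocks
blocks: 12 blocks

Answer: 12 blocks, 12 active warps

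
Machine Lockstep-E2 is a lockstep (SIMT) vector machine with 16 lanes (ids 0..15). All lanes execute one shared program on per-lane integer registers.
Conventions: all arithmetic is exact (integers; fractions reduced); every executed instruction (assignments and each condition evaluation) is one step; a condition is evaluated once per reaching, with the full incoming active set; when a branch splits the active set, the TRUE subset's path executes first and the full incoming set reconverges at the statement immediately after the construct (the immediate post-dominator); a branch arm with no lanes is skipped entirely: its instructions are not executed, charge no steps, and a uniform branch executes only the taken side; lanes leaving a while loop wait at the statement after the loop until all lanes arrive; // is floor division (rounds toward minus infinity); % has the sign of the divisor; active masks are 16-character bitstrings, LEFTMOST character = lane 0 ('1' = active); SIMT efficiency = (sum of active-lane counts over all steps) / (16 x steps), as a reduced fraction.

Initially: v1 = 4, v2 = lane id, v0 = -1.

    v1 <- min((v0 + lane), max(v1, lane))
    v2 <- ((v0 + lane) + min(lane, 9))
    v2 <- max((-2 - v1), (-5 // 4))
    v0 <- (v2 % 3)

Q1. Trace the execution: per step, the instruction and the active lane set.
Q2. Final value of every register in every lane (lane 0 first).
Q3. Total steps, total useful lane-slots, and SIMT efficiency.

step 0: v1 <- min((v0 + lane), max(v1, lane)) 1111111111111111
step 1: v2 <- ((v0 + lane) + min(lane, 9)) 1111111111111111
step 2: v2 <- max((-2 - v1), (-5 // 4)) 1111111111111111
step 3: v0 <- (v2 % 3)               1111111111111111

Answer: 4 steps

v1: -1,0,1,2,3,4,5,6,7,8,9,10,11,12,13,14
v2: -1,-2,-2,-2,-2,-2,-2,-2,-2,-2,-2,-2,-2,-2,-2,-2
v0: 2,1,1,1,1,1,1,1,1,1,1,1,1,1,1,1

steps = 4; useful = 64; efficiency = 64/64 = 1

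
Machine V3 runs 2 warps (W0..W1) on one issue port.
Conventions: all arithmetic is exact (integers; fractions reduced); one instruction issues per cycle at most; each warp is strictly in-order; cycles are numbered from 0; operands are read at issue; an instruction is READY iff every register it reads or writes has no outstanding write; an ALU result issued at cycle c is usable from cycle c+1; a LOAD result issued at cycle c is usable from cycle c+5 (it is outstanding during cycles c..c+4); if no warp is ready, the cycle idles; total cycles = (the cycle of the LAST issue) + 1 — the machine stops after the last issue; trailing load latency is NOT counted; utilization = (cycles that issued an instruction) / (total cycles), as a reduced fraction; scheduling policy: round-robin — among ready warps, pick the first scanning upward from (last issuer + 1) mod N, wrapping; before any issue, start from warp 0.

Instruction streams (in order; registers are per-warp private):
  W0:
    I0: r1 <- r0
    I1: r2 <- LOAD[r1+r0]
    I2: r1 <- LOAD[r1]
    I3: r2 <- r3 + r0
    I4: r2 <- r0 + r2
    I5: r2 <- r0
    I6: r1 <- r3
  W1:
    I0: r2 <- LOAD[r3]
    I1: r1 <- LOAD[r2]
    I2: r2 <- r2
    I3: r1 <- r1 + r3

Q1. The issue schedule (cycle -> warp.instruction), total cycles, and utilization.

cycle 0: W0.I0
cycle 1: W1.I0
cycle 2: W0.I1
cycle 3: W0.I2
cycle 4: idle
cycle 5: idle
cycle 6: W1.I1
cycle 7: W0.I3
cycle 8: W1.I2
cycle 9: W0.I4
cycle 10: W0.I5
cycle 11: W1.I3
cycle 12: W0.I6

Answer: 13 cycles, utilization 11/13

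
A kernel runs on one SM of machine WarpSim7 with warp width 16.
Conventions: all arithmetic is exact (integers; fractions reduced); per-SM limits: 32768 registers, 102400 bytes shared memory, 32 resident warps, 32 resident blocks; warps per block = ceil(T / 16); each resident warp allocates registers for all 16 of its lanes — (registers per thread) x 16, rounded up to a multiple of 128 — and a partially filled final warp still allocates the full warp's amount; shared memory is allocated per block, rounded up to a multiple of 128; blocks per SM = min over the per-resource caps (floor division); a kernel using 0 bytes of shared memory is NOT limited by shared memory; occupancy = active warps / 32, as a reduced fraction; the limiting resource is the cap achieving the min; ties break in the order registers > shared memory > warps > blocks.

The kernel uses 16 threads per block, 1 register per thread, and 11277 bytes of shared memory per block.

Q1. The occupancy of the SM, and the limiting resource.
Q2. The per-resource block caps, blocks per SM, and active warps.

Answer: occupancy 1/4, limited by shared memory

registers: 256 blocks
shared memory: 8 blocks
warps: 32 blocks
blocks: 32 blocks

Answer: 8 blocks, 8 active warps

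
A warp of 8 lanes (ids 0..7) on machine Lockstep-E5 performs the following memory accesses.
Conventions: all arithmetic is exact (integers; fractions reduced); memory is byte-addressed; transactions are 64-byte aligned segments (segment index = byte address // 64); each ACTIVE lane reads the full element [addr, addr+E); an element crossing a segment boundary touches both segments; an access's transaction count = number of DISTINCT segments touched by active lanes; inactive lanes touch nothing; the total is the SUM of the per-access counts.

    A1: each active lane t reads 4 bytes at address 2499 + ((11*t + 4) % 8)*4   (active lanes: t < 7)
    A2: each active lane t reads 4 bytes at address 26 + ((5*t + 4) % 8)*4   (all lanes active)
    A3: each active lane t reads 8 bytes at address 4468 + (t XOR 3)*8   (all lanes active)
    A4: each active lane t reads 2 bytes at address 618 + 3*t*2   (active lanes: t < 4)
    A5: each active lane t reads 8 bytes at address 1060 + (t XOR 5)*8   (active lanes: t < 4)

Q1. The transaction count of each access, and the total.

A1: 1 transaction
A2: 1 transaction
A3: 2 transactions
A4: 1 transaction
A5: 1 transaction

Answer: 1,1,2,1,1; total 6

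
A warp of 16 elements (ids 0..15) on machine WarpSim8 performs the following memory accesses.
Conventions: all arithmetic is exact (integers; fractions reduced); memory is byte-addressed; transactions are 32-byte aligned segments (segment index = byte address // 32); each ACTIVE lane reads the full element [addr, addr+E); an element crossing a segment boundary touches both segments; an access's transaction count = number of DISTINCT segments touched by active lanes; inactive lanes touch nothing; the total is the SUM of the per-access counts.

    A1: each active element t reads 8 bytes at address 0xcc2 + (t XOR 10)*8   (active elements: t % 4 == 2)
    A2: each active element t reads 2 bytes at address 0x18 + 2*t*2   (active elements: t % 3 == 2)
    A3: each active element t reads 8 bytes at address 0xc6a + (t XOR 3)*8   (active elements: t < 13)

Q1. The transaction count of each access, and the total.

A1: 4 transactions
A2: 2 transactions
A3: 5 transactions

Answer: 4,2,5; total 11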